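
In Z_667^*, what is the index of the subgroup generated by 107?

4

By Lagrange's theorem, ord_667(107) divides φ(667) = φ(23·29) = (23−1)·(29−1) = 22·28 = 616 = 2^3 · 7 · 11.
Divisors of 616: 1, 2, 4, 7, 8, 11, 14, 22, 28, 44, 56, 77, 88, 154, 308, 616.
Compute 107^d (mod 667) for the divisors d until we hit 1:
107^1 ≡ 107 (mod 667)
107^2 ≡ 110 (mod 667)
107^4 ≡ 94 (mod 667)
107^7 ≡ 494 (mod 667)
107^8 ≡ 165 (mod 667)
107^11 ≡ 413 (mod 667)
107^14 ≡ 581 (mod 667)
107^22 ≡ 484 (mod 667)
107^28 ≡ 59 (mod 667)
107^44 ≡ 139 (mod 667)
107^56 ≡ 146 (mod 667)
107^77 ≡ 436 (mod 667)
107^88 ≡ 645 (mod 667)
107^154 ≡ 1 (mod 667) ✓
The order of 107 is 154, so the subgroup it generates has 154 elements.
[(Z/667Z)^× : ⟨107⟩] = 616/154 = 4.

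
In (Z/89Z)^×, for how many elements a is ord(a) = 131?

0

φ(89) = 89 − 1 = 88 = 2^3 · 11.
Since (Z/89Z)^× is cyclic of order 88, the number of elements of order d is φ(d) when d | 88 and 0 otherwise.
131 does not divide 88, so no element of (Z/89Z)^× has order 131.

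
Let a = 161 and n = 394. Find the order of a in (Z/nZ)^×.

ord(161) | φ(394) = φ(2)·φ(197) = 1·196 = 196 = 2^2 · 7^2.
Divisors of 196: 1, 2, 4, 7, 14, 28, 49, 98, 196.
Evaluate successive powers at the divisors of 196:
161^1 ≡ 161 (mod 394)
161^2 ≡ 311 (mod 394)
161^4 ≡ 191 (mod 394)
161^7 ≡ 393 (mod 394)
161^14 ≡ 1 (mod 394) ✓
So ord_394(161) = 14.

14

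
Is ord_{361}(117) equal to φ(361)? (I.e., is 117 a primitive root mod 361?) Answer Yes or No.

Yes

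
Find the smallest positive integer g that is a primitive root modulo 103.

φ(103) = 103 − 1 = 102 = 2 · 3 · 17.
Test candidates g = 2, 3, … against the prime factors q ∈ {2, 3, 17} of φ(103): g is a generator iff g^(102/q) ≢ 1 for every such q.
g = 2: 2^51 ≡ 1 — hits 1, so not a primitive root.
g = 3: 3^51 ≡ 102; 3^34 ≡ 1 — hits 1, so not a primitive root.
g = 4: 4^51 ≡ 1 — hits 1, so not a primitive root.
g = 5: 5^51 ≡ 102; 5^34 ≡ 56; 5^6 ≡ 72 — none is 1, so 5 is a primitive root.
So 5 is the smallest generator of (Z/103Z)^×.

5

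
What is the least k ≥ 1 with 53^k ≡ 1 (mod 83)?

82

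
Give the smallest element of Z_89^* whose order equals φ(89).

3

φ(89) = 89 − 1 = 88 = 2^3 · 11.
g is a primitive root iff g^(88/q) ≢ 1 (mod 89) for each prime q ∈ {2, 11}.
g = 2: 2^44 ≡ 1 — hits 1, so not a primitive root.
g = 3: 3^44 ≡ 88; 3^8 ≡ 64 — none is 1, so 3 is a primitive root.
Hence the least primitive root of 89 is 3.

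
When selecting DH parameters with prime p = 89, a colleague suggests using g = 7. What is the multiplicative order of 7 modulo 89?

88

Since 7 ∈ (Z/89Z)^×, its order divides φ(89) = 89 − 1 = 88 = 2^3 · 11.
Divisors of 88: 1, 2, 4, 8, 11, 22, 44, 88.
Test each divisor d:
7^1 ≡ 7 (mod 89)
7^2 ≡ 49 (mod 89)
7^4 ≡ 87 (mod 89)
7^8 ≡ 4 (mod 89)
7^11 ≡ 37 (mod 89)
7^22 ≡ 34 (mod 89)
7^44 ≡ 88 (mod 89)
7^88 ≡ 1 (mod 89) ✓
Hence ord(7) = 88.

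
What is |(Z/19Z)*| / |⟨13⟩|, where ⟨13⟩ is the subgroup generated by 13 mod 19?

1

The order of 13 must divide φ(19) = 19 − 1 = 18 = 2 · 3^2.
Divisors of 18: 1, 2, 3, 6, 9, 18.
Test each divisor d:
13^1 ≡ 13 (mod 19)
13^2 ≡ 17 (mod 19)
13^3 ≡ 12 (mod 19)
13^6 ≡ 11 (mod 19)
13^9 ≡ 18 (mod 19)
13^18 ≡ 1 (mod 19) ✓
So ord_19(13) = 18, hence |⟨13⟩| = 18.
[(Z/19Z)^× : ⟨13⟩] = 18/18 = 1.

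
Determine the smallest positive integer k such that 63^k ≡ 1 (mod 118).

The order of 63 must divide φ(118) = φ(2)·φ(59) = 1·58 = 58 = 2 · 29.
Divisors of 58: 1, 2, 29, 58.
Test each divisor d:
63^1 ≡ 63 (mod 118)
63^2 ≡ 75 (mod 118)
63^29 ≡ 1 (mod 118) ✓
The smallest such exponent is 29, so the order of 63 is 29.

29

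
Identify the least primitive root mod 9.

φ(9) = φ(3^2) = 3·(3−1) = 6 = 2 · 3.
g is a primitive root iff g^(6/q) ≢ 1 (mod 9) for each prime q ∈ {2, 3}.
g = 2: 2^3 ≡ 8; 2^2 ≡ 4 — none is 1, so 2 is a primitive root.
So 2 is the smallest generator of (Z/9Z)^×.

2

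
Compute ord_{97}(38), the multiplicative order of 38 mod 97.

By Lagrange's theorem, ord_97(38) divides φ(97) = 97 − 1 = 96 = 2^5 · 3.
Divisors of 96: 1, 2, 3, 4, 6, 8, 12, 16, 24, 32, 48, 96.
Compute 38^d (mod 97) for the divisors d until we hit 1:
38^1 ≡ 38 (mod 97)
38^2 ≡ 86 (mod 97)
38^3 ≡ 67 (mod 97)
38^4 ≡ 24 (mod 97)
38^6 ≡ 27 (mod 97)
38^8 ≡ 91 (mod 97)
38^12 ≡ 50 (mod 97)
38^16 ≡ 36 (mod 97)
38^24 ≡ 75 (mod 97)
38^32 ≡ 35 (mod 97)
38^48 ≡ 96 (mod 97)
38^96 ≡ 1 (mod 97) ✓
Therefore the multiplicative order of 38 modulo 97 is 96.

96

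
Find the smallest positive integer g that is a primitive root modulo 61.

φ(61) = 61 − 1 = 60 = 2^2 · 3 · 5.
Test candidates g = 2, 3, … against the prime factors q ∈ {2, 3, 5} of φ(61): g is a generator iff g^(60/q) ≢ 1 for every such q.
g = 2: 2^30 ≡ 60; 2^20 ≡ 47; 2^12 ≡ 9 — none is 1, so 2 is a primitive root.
Hence the least primitive root of 61 is 2.

2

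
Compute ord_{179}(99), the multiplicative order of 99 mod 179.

178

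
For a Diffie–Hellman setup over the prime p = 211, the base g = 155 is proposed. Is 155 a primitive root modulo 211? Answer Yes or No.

φ(211) = 211 − 1 = 210 = 2 · 3 · 5 · 7.
It suffices to check that the order of 155 is not a proper divisor of 210: compute 155^(210/q) for q ∈ {2, 3, 5, 7}.
155^105 ≡ 210 (mod 211)  [q = 2: ≢ 1 ✓]
155^70 ≡ 196 (mod 211)  [q = 3: ≢ 1 ✓]
155^42 ≡ 55 (mod 211)  [q = 5: ≢ 1 ✓]
155^30 ≡ 123 (mod 211)  [q = 7: ≢ 1 ✓]
All checks pass, so 155 has order 210 and is a primitive root modulo 211.

Yes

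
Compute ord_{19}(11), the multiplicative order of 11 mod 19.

3

The order of 11 must divide φ(19) = 19 − 1 = 18 = 2 · 3^2.
Divisors of 18: 1, 2, 3, 6, 9, 18.
Test each divisor d:
11^1 ≡ 11
11^2 ≡ 7
11^3 ≡ 1
Therefore the multiplicative order of 11 modulo 19 is 3.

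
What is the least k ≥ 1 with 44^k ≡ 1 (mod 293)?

By Lagrange's theorem, ord_293(44) divides φ(293) = 293 − 1 = 292 = 2^2 · 73.
Divisors of 292: 1, 2, 4, 73, 146, 292.
Check 44^d mod 293 for each divisor in increasing order:
44^1 ≡ 44 (mod 293)
44^2 ≡ 178 (mod 293)
44^4 ≡ 40 (mod 293)
44^73 ≡ 138 (mod 293)
44^146 ≡ 292 (mod 293)
44^292 ≡ 1 (mod 293) ✓
Hence ord(44) = 292.

292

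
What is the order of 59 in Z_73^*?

ord(59) | φ(73) = 73 − 1 = 72 = 2^3 · 3^2.
Divisors of 72: 1, 2, 3, 4, 6, 8, 9, 12, 18, 24, 36, 72.
Check 59^d mod 73 for each divisor in increasing order:
59^1 ≡ 59 (mod 73)
59^2 ≡ 50 (mod 73)
59^3 ≡ 30 (mod 73)
59^4 ≡ 18 (mod 73)
59^6 ≡ 24 (mod 73)
59^8 ≡ 32 (mod 73)
59^9 ≡ 63 (mod 73)
59^12 ≡ 65 (mod 73)
59^18 ≡ 27 (mod 73)
59^24 ≡ 64 (mod 73)
59^36 ≡ 72 (mod 73)
59^72 ≡ 1 (mod 73) ✓
So ord_73(59) = 72.

72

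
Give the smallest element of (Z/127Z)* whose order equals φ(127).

3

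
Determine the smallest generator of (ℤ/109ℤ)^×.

6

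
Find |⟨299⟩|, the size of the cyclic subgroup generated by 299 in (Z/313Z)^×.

By Lagrange's theorem, ord_313(299) divides φ(313) = 313 − 1 = 312 = 2^3 · 3 · 13.
Divisors of 312: 1, 2, 3, 4, 6, 8, 12, 13, 24, 26, 39, 52, 78, 104, 156, 312.
Check 299^d mod 313 for each divisor in increasing order:
299^1 ≡ 299
299^2 ≡ 196
299^3 ≡ 73
299^4 ≡ 230
299^6 ≡ 8
299^8 ≡ 3
299^12 ≡ 64
299^13 ≡ 43
299^24 ≡ 27
299^26 ≡ 284
299^39 ≡ 5
299^52 ≡ 215
299^78 ≡ 25
299^104 ≡ 214
299^156 ≡ 312
299^312 ≡ 1
The smallest such exponent is 312, so the order of 299 is 312.

312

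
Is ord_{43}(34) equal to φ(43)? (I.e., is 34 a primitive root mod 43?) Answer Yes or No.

Yes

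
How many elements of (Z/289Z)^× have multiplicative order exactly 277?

φ(289) = φ(17^2) = 17·(17−1) = 272 = 2^4 · 17.
Since (Z/289Z)^× is cyclic of order 272, the number of elements of order d is φ(d) when d | 272 and 0 otherwise.
277 does not divide 272, so no element of (Z/289Z)^× has order 277.

0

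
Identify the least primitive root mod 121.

2

φ(121) = φ(11^2) = 11·(11−1) = 110 = 2 · 5 · 11.
Test candidates g = 2, 3, … against the prime factors q ∈ {2, 5, 11} of φ(121): g is a generator iff g^(110/q) ≢ 1 for every such q.
g = 2: 2^55 ≡ 120; 2^22 ≡ 81; 2^10 ≡ 56 — none is 1, so 2 is a primitive root.
So 2 is the smallest generator of (Z/121Z)^×.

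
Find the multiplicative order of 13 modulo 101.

50

Since 13 ∈ (Z/101Z)^×, its order divides φ(101) = 101 − 1 = 100 = 2^2 · 5^2.
Divisors of 100: 1, 2, 4, 5, 10, 20, 25, 50, 100.
Check 13^d mod 101 for each divisor in increasing order:
13^1 ≡ 13 (mod 101)
13^2 ≡ 68 (mod 101)
13^4 ≡ 79 (mod 101)
13^5 ≡ 17 (mod 101)
13^10 ≡ 87 (mod 101)
13^20 ≡ 95 (mod 101)
13^25 ≡ 100 (mod 101)
13^50 ≡ 1 (mod 101) ✓
Therefore the multiplicative order of 13 modulo 101 is 50.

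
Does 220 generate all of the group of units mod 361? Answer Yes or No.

No

φ(361) = φ(19^2) = 19·(19−1) = 342 = 2 · 3^2 · 19.
It suffices to check that the order of 220 is not a proper divisor of 342: compute 220^(342/q) for q ∈ {2, 3, 19}.
220^171 ≡ 1 (mod 361)  [q = 2: ≡ 1 ✗]
220^114 ≡ 1 (mod 361)  [q = 3: ≡ 1 ✗]
220^18 ≡ 20 (mod 361)  [q = 19: ≢ 1 ✓]
Since 220^171 ≡ 1, the order of 220 divides 171 < 342, so 220 is not a primitive root.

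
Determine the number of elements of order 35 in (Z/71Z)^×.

24

φ(71) = 71 − 1 = 70 = 2 · 5 · 7.
In a cyclic group of order 70, there are φ(d) elements of order d for each divisor d of 70, and zero for non-divisors.
35 = 5 · 7 divides 70, and φ(35) = 24.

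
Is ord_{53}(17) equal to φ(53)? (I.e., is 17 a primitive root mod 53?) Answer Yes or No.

No

φ(53) = 53 − 1 = 52 = 2^2 · 13.
Test 17^(52/q) mod 53 for each prime factor q of 52:
17^26 ≡ 1 (mod 53)  [q = 2: ≡ 1 ✗]
17^4 ≡ 46 (mod 53)  [q = 13: ≢ 1 ✓]
The check at q = 2 fails, so 17 generates a proper subgroup.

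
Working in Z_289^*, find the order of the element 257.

Since 257 ∈ (Z/289Z)^×, its order divides φ(289) = φ(17^2) = 17·(17−1) = 272 = 2^4 · 17.
Divisors of 272: 1, 2, 4, 8, 16, 17, 34, 68, 136, 272.
Compute 257^d (mod 289) for the divisors d until we hit 1:
257^1 ≡ 257 (mod 289)
257^2 ≡ 157 (mod 289)
257^4 ≡ 84 (mod 289)
257^8 ≡ 120 (mod 289)
257^16 ≡ 239 (mod 289)
257^17 ≡ 155 (mod 289)
257^34 ≡ 38 (mod 289)
257^68 ≡ 288 (mod 289)
257^136 ≡ 1 (mod 289) ✓
The smallest such exponent is 136, so the order of 257 is 136.

136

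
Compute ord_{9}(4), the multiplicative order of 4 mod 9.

3

The order of 4 must divide φ(9) = φ(3^2) = 3·(3−1) = 6 = 2 · 3.
Divisors of 6: 1, 2, 3, 6.
Check 4^d mod 9 for each divisor in increasing order:
4^1 ≡ 4
4^2 ≡ 7
4^3 ≡ 1
So ord_9(4) = 3.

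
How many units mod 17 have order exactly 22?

0

φ(17) = 17 − 1 = 16 = 2^4.
(Z/17Z)^× is cyclic (|G| = 16); a cyclic group of order m has exactly φ(d) elements of each order d | m, and none otherwise.
Here 16 is not a multiple of 22, so there are no elements of order 22.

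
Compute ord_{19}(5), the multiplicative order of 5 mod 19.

By Lagrange's theorem, ord_19(5) divides φ(19) = 19 − 1 = 18 = 2 · 3^2.
Divisors of 18: 1, 2, 3, 6, 9, 18.
Test each divisor d:
5^1 ≡ 5
5^2 ≡ 6
5^3 ≡ 11
5^6 ≡ 7
5^9 ≡ 1
So ord_19(5) = 9.

9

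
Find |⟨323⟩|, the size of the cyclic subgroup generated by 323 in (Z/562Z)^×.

Since 323 ∈ (Z/562Z)^×, its order divides φ(562) = φ(2)·φ(281) = 1·280 = 280 = 2^3 · 5 · 7.
Divisors of 280: 1, 2, 4, 5, 7, 8, 10, 14, 20, 28, 35, 40, 56, 70, 140, 280.
Test each divisor d:
323^1 ≡ 323 (mod 562)
323^2 ≡ 359 (mod 562)
323^4 ≡ 183 (mod 562)
323^5 ≡ 99 (mod 562)
323^7 ≡ 135 (mod 562)
323^8 ≡ 331 (mod 562)
323^10 ≡ 247 (mod 562)
323^14 ≡ 241 (mod 562)
323^20 ≡ 313 (mod 562)
323^28 ≡ 195 (mod 562)
323^35 ≡ 473 (mod 562)
323^40 ≡ 181 (mod 562)
323^56 ≡ 371 (mod 562)
323^70 ≡ 53 (mod 562)
323^140 ≡ 561 (mod 562)
323^280 ≡ 1 (mod 562) ✓
Therefore the multiplicative order of 323 modulo 562 is 280.

280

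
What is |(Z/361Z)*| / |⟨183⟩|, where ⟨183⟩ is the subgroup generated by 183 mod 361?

ord(183) | φ(361) = φ(19^2) = 19·(19−1) = 342 = 2 · 3^2 · 19.
Divisors of 342: 1, 2, 3, 6, 9, 18, 19, 38, 57, 114, 171, 342.
Evaluate successive powers at the divisors of 342:
183^1 ≡ 183
183^2 ≡ 277
183^3 ≡ 151
183^6 ≡ 58
183^9 ≡ 94
183^18 ≡ 172
183^19 ≡ 69
183^38 ≡ 68
183^57 ≡ 360
183^114 ≡ 1
The order of 183 is 114, so the subgroup it generates has 114 elements.
Index = |(Z/361Z)^×| / |⟨183⟩| = 342 / 114 = 3.

3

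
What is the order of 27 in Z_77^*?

10

Since 27 ∈ (Z/77Z)^×, its order divides φ(77) = φ(7·11) = (7−1)·(11−1) = 6·10 = 60 = 2^2 · 3 · 5.
Divisors of 60: 1, 2, 3, 4, 5, 6, 10, 12, 15, 20, 30, 60.
Test each divisor d:
27^1 ≡ 27
27^2 ≡ 36
27^3 ≡ 48
27^4 ≡ 64
27^5 ≡ 34
27^6 ≡ 71
27^10 ≡ 1
Hence ord(27) = 10.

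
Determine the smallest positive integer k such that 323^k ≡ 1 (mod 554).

By Lagrange's theorem, ord_554(323) divides φ(554) = φ(2)·φ(277) = 1·276 = 276 = 2^2 · 3 · 23.
Divisors of 276: 1, 2, 3, 4, 6, 12, 23, 46, 69, 92, 138, 276.
Test each divisor d:
323^1 ≡ 323 (mod 554)
323^2 ≡ 177 (mod 554)
323^3 ≡ 109 (mod 554)
323^4 ≡ 305 (mod 554)
323^6 ≡ 247 (mod 554)
323^12 ≡ 69 (mod 554)
323^23 ≡ 519 (mod 554)
323^46 ≡ 117 (mod 554)
323^69 ≡ 337 (mod 554)
323^92 ≡ 393 (mod 554)
323^138 ≡ 553 (mod 554)
323^276 ≡ 1 (mod 554) ✓
Therefore the multiplicative order of 323 modulo 554 is 276.

276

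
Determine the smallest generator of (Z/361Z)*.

φ(361) = φ(19^2) = 19·(19−1) = 342 = 2 · 3^2 · 19.
g is a primitive root iff g^(342/q) ≢ 1 (mod 361) for each prime q ∈ {2, 3, 19}.
g = 2: 2^171 ≡ 360; 2^114 ≡ 292; 2^18 ≡ 58 — none is 1, so 2 is a primitive root.
So 2 is the smallest generator of (Z/361Z)^×.

2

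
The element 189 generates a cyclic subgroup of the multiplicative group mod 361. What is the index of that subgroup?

By Lagrange's theorem, ord_361(189) divides φ(361) = φ(19^2) = 19·(19−1) = 342 = 2 · 3^2 · 19.
Divisors of 342: 1, 2, 3, 6, 9, 18, 19, 38, 57, 114, 171, 342.
Compute 189^d (mod 361) for the divisors d until we hit 1:
189^1 ≡ 189 (mod 361)
189^2 ≡ 343 (mod 361)
189^3 ≡ 208 (mod 361)
189^6 ≡ 305 (mod 361)
189^9 ≡ 265 (mod 361)
189^18 ≡ 191 (mod 361)
189^19 ≡ 360 (mod 361)
189^38 ≡ 1 (mod 361) ✓
Thus |⟨189⟩| = ord(189) = 38.
Index = |(Z/361Z)^×| / |⟨189⟩| = 342 / 38 = 9.

9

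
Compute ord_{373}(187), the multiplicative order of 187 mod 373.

ord(187) | φ(373) = 373 − 1 = 372 = 2^2 · 3 · 31.
Divisors of 372: 1, 2, 3, 4, 6, 12, 31, 62, 93, 124, 186, 372.
Compute 187^d (mod 373) for the divisors d until we hit 1:
187^1 ≡ 187
187^2 ≡ 280
187^3 ≡ 140
187^4 ≡ 70
187^6 ≡ 204
187^12 ≡ 213
187^31 ≡ 200
187^62 ≡ 89
187^93 ≡ 269
187^124 ≡ 88
187^186 ≡ 372
187^372 ≡ 1
So ord_373(187) = 372.

372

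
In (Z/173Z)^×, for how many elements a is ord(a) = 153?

φ(173) = 173 − 1 = 172 = 2^2 · 43.
(Z/173Z)^× is cyclic (|G| = 172); a cyclic group of order m has exactly φ(d) elements of each order d | m, and none otherwise.
Since 153 ∤ 172, the count is 0.

0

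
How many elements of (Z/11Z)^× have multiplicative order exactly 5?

4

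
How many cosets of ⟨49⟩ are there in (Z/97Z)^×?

2

The order of 49 must divide φ(97) = 97 − 1 = 96 = 2^5 · 3.
Divisors of 96: 1, 2, 3, 4, 6, 8, 12, 16, 24, 32, 48, 96.
Compute 49^d (mod 97) for the divisors d until we hit 1:
49^1 ≡ 49 (mod 97)
49^2 ≡ 73 (mod 97)
49^3 ≡ 85 (mod 97)
49^4 ≡ 91 (mod 97)
49^6 ≡ 47 (mod 97)
49^8 ≡ 36 (mod 97)
49^12 ≡ 75 (mod 97)
49^16 ≡ 35 (mod 97)
49^24 ≡ 96 (mod 97)
49^32 ≡ 61 (mod 97)
49^48 ≡ 1 (mod 97) ✓
Thus |⟨49⟩| = ord(49) = 48.
The index is φ(97) / ord(49) = 96 / 48 = 2.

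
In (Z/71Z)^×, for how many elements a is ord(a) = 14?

6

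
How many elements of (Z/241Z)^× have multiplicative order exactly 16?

8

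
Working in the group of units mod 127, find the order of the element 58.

The order of 58 must divide φ(127) = 127 − 1 = 126 = 2 · 3^2 · 7.
Divisors of 126: 1, 2, 3, 6, 7, 9, 14, 18, 21, 42, 63, 126.
Evaluate successive powers at the divisors of 126:
58^1 ≡ 58
58^2 ≡ 62
58^3 ≡ 40
58^6 ≡ 76
58^7 ≡ 90
58^9 ≡ 119
58^14 ≡ 99
58^18 ≡ 64
58^21 ≡ 20
58^42 ≡ 19
58^63 ≡ 126
58^126 ≡ 1
The smallest such exponent is 126, so the order of 58 is 126.

126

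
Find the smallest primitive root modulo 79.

3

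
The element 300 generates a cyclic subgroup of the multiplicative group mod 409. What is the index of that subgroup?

Since 300 ∈ (Z/409Z)^×, its order divides φ(409) = 409 − 1 = 408 = 2^3 · 3 · 17.
Divisors of 408: 1, 2, 3, 4, 6, 8, 12, 17, 24, 34, 51, 68, 102, 136, 204, 408.
Check 300^d mod 409 for each divisor in increasing order:
300^1 ≡ 300 (mod 409)
300^2 ≡ 20 (mod 409)
300^3 ≡ 274 (mod 409)
300^4 ≡ 400 (mod 409)
300^6 ≡ 229 (mod 409)
300^8 ≡ 81 (mod 409)
300^12 ≡ 89 (mod 409)
300^17 ≡ 192 (mod 409)
300^24 ≡ 150 (mod 409)
300^34 ≡ 54 (mod 409)
300^51 ≡ 143 (mod 409)
300^68 ≡ 53 (mod 409)
300^102 ≡ 408 (mod 409)
300^136 ≡ 355 (mod 409)
300^204 ≡ 1 (mod 409) ✓
So ord_409(300) = 204, hence |⟨300⟩| = 204.
Index = |(Z/409Z)^×| / |⟨300⟩| = 408 / 204 = 2.

2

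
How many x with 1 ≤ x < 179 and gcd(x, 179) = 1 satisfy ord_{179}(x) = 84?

φ(179) = 179 − 1 = 178 = 2 · 89.
(Z/179Z)^× is cyclic (|G| = 178); a cyclic group of order m has exactly φ(d) elements of each order d | m, and none otherwise.
Here 178 is not a multiple of 84, so there are no elements of order 84.

0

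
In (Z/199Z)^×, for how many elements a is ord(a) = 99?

60

φ(199) = 199 − 1 = 198 = 2 · 3^2 · 11.
Since (Z/199Z)^× is cyclic of order 198, the number of elements of order d is φ(d) when d | 198 and 0 otherwise.
99 = 3^2 · 11 divides 198, and φ(99) = 60.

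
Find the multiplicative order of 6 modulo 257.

ord(6) | φ(257) = 257 − 1 = 256 = 2^8.
Divisors of 256: 1, 2, 4, 8, 16, 32, 64, 128, 256.
Test each divisor d:
6^1 ≡ 6
6^2 ≡ 36
6^4 ≡ 11
6^8 ≡ 121
6^16 ≡ 249
6^32 ≡ 64
6^64 ≡ 241
6^128 ≡ 256
6^256 ≡ 1
Hence ord(6) = 256.

256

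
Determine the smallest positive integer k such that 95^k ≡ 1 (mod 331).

Since 95 ∈ (Z/331Z)^×, its order divides φ(331) = 331 − 1 = 330 = 2 · 3 · 5 · 11.
Divisors of 330: 1, 2, 3, 5, 6, 10, 11, 15, 22, 30, 33, 55, 66, 110, 165, 330.
Compute 95^d (mod 331) for the divisors d until we hit 1:
95^1 ≡ 95
95^2 ≡ 88
95^3 ≡ 85
95^5 ≡ 198
95^6 ≡ 274
95^10 ≡ 146
95^11 ≡ 299
95^15 ≡ 111
95^22 ≡ 31
95^30 ≡ 74
95^33 ≡ 1
The smallest such exponent is 33, so the order of 95 is 33.

33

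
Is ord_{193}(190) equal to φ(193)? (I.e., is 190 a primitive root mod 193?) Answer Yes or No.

No

φ(193) = 193 − 1 = 192 = 2^6 · 3.
An element g generates (Z/193Z)^× iff g^(192/q) ≢ 1 (mod 193) for each prime q ∈ {2, 3}.
190^96 ≡ 1 (mod 193)  [q = 2: ≡ 1 ✗]
190^64 ≡ 1 (mod 193)  [q = 3: ≡ 1 ✗]
190^96 ≡ 1 shows ord(190) | 96, strictly less than φ(193); not a primitive root.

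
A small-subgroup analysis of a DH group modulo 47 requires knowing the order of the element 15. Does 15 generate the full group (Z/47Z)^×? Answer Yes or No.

φ(47) = 47 − 1 = 46 = 2 · 23.
It suffices to check that the order of 15 is not a proper divisor of 46: compute 15^(46/q) for q ∈ {2, 23}.
15^23 ≡ 46 (mod 47)  [q = 2: ≢ 1 ✓]
15^2 ≡ 37 (mod 47)  [q = 23: ≢ 1 ✓]
All checks pass, so 15 has order 46 and is a primitive root modulo 47.

Yes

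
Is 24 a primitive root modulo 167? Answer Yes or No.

φ(167) = 167 − 1 = 166 = 2 · 83.
24 is a primitive root mod 167 iff 24^(φ(167)/q) ≢ 1 for every prime q | φ(167), i.e. q ∈ {2, 83}.
24^83 ≡ 1 (mod 167)  [q = 2: ≡ 1 ✗]
24^2 ≡ 75 (mod 167)  [q = 83: ≢ 1 ✓]
The check at q = 2 fails, so 24 generates a proper subgroup.

No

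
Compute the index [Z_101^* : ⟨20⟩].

2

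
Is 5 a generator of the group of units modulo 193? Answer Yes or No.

Yes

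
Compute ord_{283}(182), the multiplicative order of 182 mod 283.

282

Since 182 ∈ (Z/283Z)^×, its order divides φ(283) = 283 − 1 = 282 = 2 · 3 · 47.
Divisors of 282: 1, 2, 3, 6, 47, 94, 141, 282.
Evaluate successive powers at the divisors of 282:
182^1 ≡ 182 (mod 283)
182^2 ≡ 13 (mod 283)
182^3 ≡ 102 (mod 283)
182^6 ≡ 216 (mod 283)
182^47 ≡ 239 (mod 283)
182^94 ≡ 238 (mod 283)
182^141 ≡ 282 (mod 283)
182^282 ≡ 1 (mod 283) ✓
Hence ord(182) = 282.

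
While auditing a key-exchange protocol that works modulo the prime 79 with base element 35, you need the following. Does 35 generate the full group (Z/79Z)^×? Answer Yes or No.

φ(79) = 79 − 1 = 78 = 2 · 3 · 13.
35 is a primitive root mod 79 iff 35^(φ(79)/q) ≢ 1 for every prime q | φ(79), i.e. q ∈ {2, 3, 13}.
35^39 ≡ 78 (mod 79)  [q = 2: ≢ 1 ✓]
35^26 ≡ 23 (mod 79)  [q = 3: ≢ 1 ✓]
35^6 ≡ 10 (mod 79)  [q = 13: ≢ 1 ✓]
None equal 1, so ord_79(35) = 78: 35 is a primitive root.

Yes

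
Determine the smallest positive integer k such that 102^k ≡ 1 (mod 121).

55

ord(102) | φ(121) = φ(11^2) = 11·(11−1) = 110 = 2 · 5 · 11.
Divisors of 110: 1, 2, 5, 10, 11, 22, 55, 110.
Compute 102^d (mod 121) for the divisors d until we hit 1:
102^1 ≡ 102 (mod 121)
102^2 ≡ 119 (mod 121)
102^5 ≡ 45 (mod 121)
102^10 ≡ 89 (mod 121)
102^11 ≡ 3 (mod 121)
102^22 ≡ 9 (mod 121)
102^55 ≡ 1 (mod 121) ✓
So ord_121(102) = 55.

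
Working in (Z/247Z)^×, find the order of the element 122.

12

The order of 122 must divide φ(247) = φ(13·19) = (13−1)·(19−1) = 12·18 = 216 = 2^3 · 3^3.
Divisors of 216: 1, 2, 3, 4, 6, 8, 9, 12, 18, 24, 27, 36, 54, 72, 108, 216.
Compute 122^d (mod 247) for the divisors d until we hit 1:
122^1 ≡ 122 (mod 247)
122^2 ≡ 64 (mod 247)
122^3 ≡ 151 (mod 247)
122^4 ≡ 144 (mod 247)
122^6 ≡ 77 (mod 247)
122^8 ≡ 235 (mod 247)
122^9 ≡ 18 (mod 247)
122^12 ≡ 1 (mod 247) ✓
So ord_247(122) = 12.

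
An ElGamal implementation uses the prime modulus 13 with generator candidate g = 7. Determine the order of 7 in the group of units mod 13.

The order of 7 must divide φ(13) = 13 − 1 = 12 = 2^2 · 3.
Divisors of 12: 1, 2, 3, 4, 6, 12.
Test each divisor d:
7^1 ≡ 7 (mod 13)
7^2 ≡ 10 (mod 13)
7^3 ≡ 5 (mod 13)
7^4 ≡ 9 (mod 13)
7^6 ≡ 12 (mod 13)
7^12 ≡ 1 (mod 13) ✓
So ord_13(7) = 12.

12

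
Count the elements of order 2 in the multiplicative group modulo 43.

1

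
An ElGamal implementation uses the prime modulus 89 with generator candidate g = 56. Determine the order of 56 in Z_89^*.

88

ord(56) | φ(89) = 89 − 1 = 88 = 2^3 · 11.
Divisors of 88: 1, 2, 4, 8, 11, 22, 44, 88.
Compute 56^d (mod 89) for the divisors d until we hit 1:
56^1 ≡ 56 (mod 89)
56^2 ≡ 21 (mod 89)
56^4 ≡ 85 (mod 89)
56^8 ≡ 16 (mod 89)
56^11 ≡ 37 (mod 89)
56^22 ≡ 34 (mod 89)
56^44 ≡ 88 (mod 89)
56^88 ≡ 1 (mod 89) ✓
So ord_89(56) = 88.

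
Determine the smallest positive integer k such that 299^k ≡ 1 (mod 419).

Since 299 ∈ (Z/419Z)^×, its order divides φ(419) = 419 − 1 = 418 = 2 · 11 · 19.
Divisors of 418: 1, 2, 11, 19, 22, 38, 209, 418.
Compute 299^d (mod 419) for the divisors d until we hit 1:
299^1 ≡ 299
299^2 ≡ 154
299^11 ≡ 135
299^19 ≡ 300
299^22 ≡ 208
299^38 ≡ 334
299^209 ≡ 1
The smallest such exponent is 209, so the order of 299 is 209.

209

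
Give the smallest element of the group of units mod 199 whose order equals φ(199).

3

φ(199) = 199 − 1 = 198 = 2 · 3^2 · 11.
g is a primitive root iff g^(198/q) ≢ 1 (mod 199) for each prime q ∈ {2, 3, 11}.
g = 2: 2^99 ≡ 1 — hits 1, so not a primitive root.
g = 3: 3^99 ≡ 198; 3^66 ≡ 106; 3^18 ≡ 125 — none is 1, so 3 is a primitive root.
So 3 is the smallest generator of (Z/199Z)^×.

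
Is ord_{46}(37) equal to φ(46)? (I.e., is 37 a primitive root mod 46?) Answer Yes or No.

Yes

φ(46) = φ(2)·φ(23) = 1·22 = 22 = 2 · 11.
37 is a primitive root mod 46 iff 37^(φ(46)/q) ≢ 1 for every prime q | φ(46), i.e. q ∈ {2, 11}.
37^11 ≡ 45 (mod 46)  [q = 2: ≢ 1 ✓]
37^2 ≡ 35 (mod 46)  [q = 11: ≢ 1 ✓]
None equal 1, so ord_46(37) = 22: 37 is a primitive root.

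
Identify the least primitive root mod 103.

φ(103) = 103 − 1 = 102 = 2 · 3 · 17.
Test candidates g = 2, 3, … against the prime factors q ∈ {2, 3, 17} of φ(103): g is a generator iff g^(102/q) ≢ 1 for every such q.
g = 2: 2^51 ≡ 1 — hits 1, so not a primitive root.
g = 3: 3^51 ≡ 102; 3^34 ≡ 1 — hits 1, so not a primitive root.
g = 4: 4^51 ≡ 1 — hits 1, so not a primitive root.
g = 5: 5^51 ≡ 102; 5^34 ≡ 56; 5^6 ≡ 72 — none is 1, so 5 is a primitive root.
So 5 is the smallest generator of (Z/103Z)^×.

5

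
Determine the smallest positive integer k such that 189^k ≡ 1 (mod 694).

346

ord(189) | φ(694) = φ(2)·φ(347) = 1·346 = 346 = 2 · 173.
Divisors of 346: 1, 2, 173, 346.
Check 189^d mod 694 for each divisor in increasing order:
189^1 ≡ 189
189^2 ≡ 327
189^173 ≡ 693
189^346 ≡ 1
Hence ord(189) = 346.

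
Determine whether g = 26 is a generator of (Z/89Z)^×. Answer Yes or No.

Yes

φ(89) = 89 − 1 = 88 = 2^3 · 11.
It suffices to check that the order of 26 is not a proper divisor of 88: compute 26^(88/q) for q ∈ {2, 11}.
26^44 ≡ 88 (mod 89)  [q = 2: ≢ 1 ✓]
26^8 ≡ 8 (mod 89)  [q = 11: ≢ 1 ✓]
All checks pass, so 26 has order 88 and is a primitive root modulo 89.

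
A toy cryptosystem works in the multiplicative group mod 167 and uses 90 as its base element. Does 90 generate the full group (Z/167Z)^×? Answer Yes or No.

Yes

φ(167) = 167 − 1 = 166 = 2 · 83.
It suffices to check that the order of 90 is not a proper divisor of 166: compute 90^(166/q) for q ∈ {2, 83}.
90^83 ≡ 166 (mod 167)  [q = 2: ≢ 1 ✓]
90^2 ≡ 84 (mod 167)  [q = 83: ≢ 1 ✓]
All checks pass, so 90 has order 166 and is a primitive root modulo 167.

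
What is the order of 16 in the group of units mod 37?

9

By Lagrange's theorem, ord_37(16) divides φ(37) = 37 − 1 = 36 = 2^2 · 3^2.
Divisors of 36: 1, 2, 3, 4, 6, 9, 12, 18, 36.
Compute 16^d (mod 37) for the divisors d until we hit 1:
16^1 ≡ 16 (mod 37)
16^2 ≡ 34 (mod 37)
16^3 ≡ 26 (mod 37)
16^4 ≡ 9 (mod 37)
16^6 ≡ 10 (mod 37)
16^9 ≡ 1 (mod 37) ✓
The smallest such exponent is 9, so the order of 16 is 9.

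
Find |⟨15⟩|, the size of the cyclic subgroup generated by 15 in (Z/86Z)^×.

21

Since 15 ∈ (Z/86Z)^×, its order divides φ(86) = φ(2)·φ(43) = 1·42 = 42 = 2 · 3 · 7.
Divisors of 42: 1, 2, 3, 6, 7, 14, 21, 42.
Evaluate successive powers at the divisors of 42:
15^1 ≡ 15 (mod 86)
15^2 ≡ 53 (mod 86)
15^3 ≡ 21 (mod 86)
15^6 ≡ 11 (mod 86)
15^7 ≡ 79 (mod 86)
15^14 ≡ 49 (mod 86)
15^21 ≡ 1 (mod 86) ✓
So ord_86(15) = 21.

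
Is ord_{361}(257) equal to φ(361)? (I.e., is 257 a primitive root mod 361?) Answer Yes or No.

Yes

φ(361) = φ(19^2) = 19·(19−1) = 342 = 2 · 3^2 · 19.
An element g generates (Z/361Z)^× iff g^(342/q) ≢ 1 (mod 361) for each prime q ∈ {2, 3, 19}.
257^171 ≡ 360 (mod 361)  [q = 2: ≢ 1 ✓]
257^114 ≡ 68 (mod 361)  [q = 3: ≢ 1 ✓]
257^18 ≡ 153 (mod 361)  [q = 19: ≢ 1 ✓]
All checks pass, so 257 has order 342 and is a primitive root modulo 361.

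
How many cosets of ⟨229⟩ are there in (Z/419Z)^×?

The order of 229 must divide φ(419) = 419 − 1 = 418 = 2 · 11 · 19.
Divisors of 418: 1, 2, 11, 19, 22, 38, 209, 418.
Test each divisor d:
229^1 ≡ 229
229^2 ≡ 66
229^11 ≡ 412
229^19 ≡ 267
229^22 ≡ 49
229^38 ≡ 59
229^209 ≡ 418
229^418 ≡ 1
The order of 229 is 418, so the subgroup it generates has 418 elements.
[(Z/419Z)^× : ⟨229⟩] = 418/418 = 1.

1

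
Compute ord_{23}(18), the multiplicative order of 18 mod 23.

11

By Lagrange's theorem, ord_23(18) divides φ(23) = 23 − 1 = 22 = 2 · 11.
Divisors of 22: 1, 2, 11, 22.
Check 18^d mod 23 for each divisor in increasing order:
18^1 ≡ 18
18^2 ≡ 2
18^11 ≡ 1
Hence ord(18) = 11.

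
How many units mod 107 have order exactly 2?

1

φ(107) = 107 − 1 = 106 = 2 · 53.
(Z/107Z)^× is cyclic (|G| = 106); a cyclic group of order m has exactly φ(d) elements of each order d | m, and none otherwise.
2 | 106, and φ(2) = 2 − 1 = 1.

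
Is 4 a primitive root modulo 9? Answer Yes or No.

No

φ(9) = φ(3^2) = 3·(3−1) = 6 = 2 · 3.
An element g generates (Z/9Z)^× iff g^(6/q) ≢ 1 (mod 9) for each prime q ∈ {2, 3}.
4^3 ≡ 1 (mod 9)  [q = 2: ≡ 1 ✗]
4^2 ≡ 7 (mod 9)  [q = 3: ≢ 1 ✓]
The check at q = 2 fails, so 4 generates a proper subgroup.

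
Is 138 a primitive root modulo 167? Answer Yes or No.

Yes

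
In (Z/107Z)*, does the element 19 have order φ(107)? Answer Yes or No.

φ(107) = 107 − 1 = 106 = 2 · 53.
Test 19^(106/q) mod 107 for each prime factor q of 106:
19^53 ≡ 1 (mod 107)  [q = 2: ≡ 1 ✗]
19^2 ≡ 40 (mod 107)  [q = 53: ≢ 1 ✓]
Since 19^53 ≡ 1, the order of 19 divides 53 < 106, so 19 is not a primitive root.

No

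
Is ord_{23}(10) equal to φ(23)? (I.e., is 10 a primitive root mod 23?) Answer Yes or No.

Yes

φ(23) = 23 − 1 = 22 = 2 · 11.
10 is a primitive root mod 23 iff 10^(φ(23)/q) ≢ 1 for every prime q | φ(23), i.e. q ∈ {2, 11}.
10^11 ≡ 22 (mod 23)  [q = 2: ≢ 1 ✓]
10^2 ≡ 8 (mod 23)  [q = 11: ≢ 1 ✓]
None equal 1, so ord_23(10) = 22: 10 is a primitive root.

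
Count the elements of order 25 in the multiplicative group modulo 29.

0

φ(29) = 29 − 1 = 28 = 2^2 · 7.
Since (Z/29Z)^× is cyclic of order 28, the number of elements of order d is φ(d) when d | 28 and 0 otherwise.
Here 28 is not a multiple of 25, so there are no elements of order 25.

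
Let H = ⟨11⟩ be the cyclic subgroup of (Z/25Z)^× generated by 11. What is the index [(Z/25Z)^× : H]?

4

The order of 11 must divide φ(25) = φ(5^2) = 5·(5−1) = 20 = 2^2 · 5.
Divisors of 20: 1, 2, 4, 5, 10, 20.
Check 11^d mod 25 for each divisor in increasing order:
11^1 ≡ 11 (mod 25)
11^2 ≡ 21 (mod 25)
11^4 ≡ 16 (mod 25)
11^5 ≡ 1 (mod 25) ✓
Thus |⟨11⟩| = ord(11) = 5.
[(Z/25Z)^× : ⟨11⟩] = 20/5 = 4.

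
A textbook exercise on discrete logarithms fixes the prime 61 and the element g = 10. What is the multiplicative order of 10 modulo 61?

The order of 10 must divide φ(61) = 61 − 1 = 60 = 2^2 · 3 · 5.
Divisors of 60: 1, 2, 3, 4, 5, 6, 10, 12, 15, 20, 30, 60.
Compute 10^d (mod 61) for the divisors d until we hit 1:
10^1 ≡ 10 (mod 61)
10^2 ≡ 39 (mod 61)
10^3 ≡ 24 (mod 61)
10^4 ≡ 57 (mod 61)
10^5 ≡ 21 (mod 61)
10^6 ≡ 27 (mod 61)
10^10 ≡ 14 (mod 61)
10^12 ≡ 58 (mod 61)
10^15 ≡ 50 (mod 61)
10^20 ≡ 13 (mod 61)
10^30 ≡ 60 (mod 61)
10^60 ≡ 1 (mod 61) ✓
Therefore the multiplicative order of 10 modulo 61 is 60.

60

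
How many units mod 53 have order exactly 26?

φ(53) = 53 − 1 = 52 = 2^2 · 13.
In a cyclic group of order 52, there are φ(d) elements of order d for each divisor d of 52, and zero for non-divisors.
26 = 2 · 13 divides 52, and φ(26) = 12.

12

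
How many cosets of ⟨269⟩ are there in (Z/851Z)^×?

24

The order of 269 must divide φ(851) = φ(23·37) = (23−1)·(37−1) = 22·36 = 792 = 2^3 · 3^2 · 11.
Divisors of 792: 1, 2, 3, 4, 6, 8, 9, 11, 12, 18, 22, 24, 33, 36, 44, 66, 72, 88, 99, 132, 198, 264, 396, 792.
Evaluate successive powers at the divisors of 792:
269^1 ≡ 269 (mod 851)
269^2 ≡ 26 (mod 851)
269^3 ≡ 186 (mod 851)
269^4 ≡ 676 (mod 851)
269^6 ≡ 556 (mod 851)
269^8 ≡ 840 (mod 851)
269^9 ≡ 445 (mod 851)
269^11 ≡ 507 (mod 851)
269^12 ≡ 223 (mod 851)
269^18 ≡ 593 (mod 851)
269^22 ≡ 47 (mod 851)
269^24 ≡ 371 (mod 851)
269^33 ≡ 1 (mod 851) ✓
Thus |⟨269⟩| = ord(269) = 33.
Index = |(Z/851Z)^×| / |⟨269⟩| = 792 / 33 = 24.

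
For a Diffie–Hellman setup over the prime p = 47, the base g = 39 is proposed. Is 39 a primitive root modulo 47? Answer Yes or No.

φ(47) = 47 − 1 = 46 = 2 · 23.
An element g generates (Z/47Z)^× iff g^(46/q) ≢ 1 (mod 47) for each prime q ∈ {2, 23}.
39^23 ≡ 46 (mod 47)  [q = 2: ≢ 1 ✓]
39^2 ≡ 17 (mod 47)  [q = 23: ≢ 1 ✓]
Every test exponent gives a nontrivial residue, hence 39 generates the full group.

Yes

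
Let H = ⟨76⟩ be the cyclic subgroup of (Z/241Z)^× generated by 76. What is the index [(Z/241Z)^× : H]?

15

ord(76) | φ(241) = 241 − 1 = 240 = 2^4 · 3 · 5.
Divisors of 240: 1, 2, 3, 4, 5, 6, 8, 10, 12, 15, 16, 20, 24, 30, 40, 48, 60, 80, 120, 240.
Compute 76^d (mod 241) for the divisors d until we hit 1:
76^1 ≡ 76 (mod 241)
76^2 ≡ 233 (mod 241)
76^3 ≡ 115 (mod 241)
76^4 ≡ 64 (mod 241)
76^5 ≡ 44 (mod 241)
76^6 ≡ 211 (mod 241)
76^8 ≡ 240 (mod 241)
76^10 ≡ 8 (mod 241)
76^12 ≡ 177 (mod 241)
76^15 ≡ 111 (mod 241)
76^16 ≡ 1 (mod 241) ✓
Thus |⟨76⟩| = ord(76) = 16.
Index = |(Z/241Z)^×| / |⟨76⟩| = 240 / 16 = 15.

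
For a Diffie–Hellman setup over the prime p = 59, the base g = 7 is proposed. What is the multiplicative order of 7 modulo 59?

29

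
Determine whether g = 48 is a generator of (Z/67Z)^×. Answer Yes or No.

φ(67) = 67 − 1 = 66 = 2 · 3 · 11.
48 is a primitive root mod 67 iff 48^(φ(67)/q) ≢ 1 for every prime q | φ(67), i.e. q ∈ {2, 3, 11}.
48^33 ≡ 66 (mod 67)  [q = 2: ≢ 1 ✓]
48^22 ≡ 37 (mod 67)  [q = 3: ≢ 1 ✓]
48^6 ≡ 22 (mod 67)  [q = 11: ≢ 1 ✓]
None equal 1, so ord_67(48) = 66: 48 is a primitive root.

Yes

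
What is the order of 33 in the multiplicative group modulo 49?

The order of 33 must divide φ(49) = φ(7^2) = 7·(7−1) = 42 = 2 · 3 · 7.
Divisors of 42: 1, 2, 3, 6, 7, 14, 21, 42.
Test each divisor d:
33^1 ≡ 33
33^2 ≡ 11
33^3 ≡ 20
33^6 ≡ 8
33^7 ≡ 19
33^14 ≡ 18
33^21 ≡ 48
33^42 ≡ 1
The smallest such exponent is 42, so the order of 33 is 42.

42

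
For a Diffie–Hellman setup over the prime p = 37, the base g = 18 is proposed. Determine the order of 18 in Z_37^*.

ord(18) | φ(37) = 37 − 1 = 36 = 2^2 · 3^2.
Divisors of 36: 1, 2, 3, 4, 6, 9, 12, 18, 36.
Compute 18^d (mod 37) for the divisors d until we hit 1:
18^1 ≡ 18 (mod 37)
18^2 ≡ 28 (mod 37)
18^3 ≡ 23 (mod 37)
18^4 ≡ 7 (mod 37)
18^6 ≡ 11 (mod 37)
18^9 ≡ 31 (mod 37)
18^12 ≡ 10 (mod 37)
18^18 ≡ 36 (mod 37)
18^36 ≡ 1 (mod 37) ✓
Hence ord(18) = 36.

36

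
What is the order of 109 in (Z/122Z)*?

6

By Lagrange's theorem, ord_122(109) divides φ(122) = φ(2)·φ(61) = 1·60 = 60 = 2^2 · 3 · 5.
Divisors of 60: 1, 2, 3, 4, 5, 6, 10, 12, 15, 20, 30, 60.
Evaluate successive powers at the divisors of 60:
109^1 ≡ 109 (mod 122)
109^2 ≡ 47 (mod 122)
109^3 ≡ 121 (mod 122)
109^4 ≡ 13 (mod 122)
109^5 ≡ 75 (mod 122)
109^6 ≡ 1 (mod 122) ✓
Hence ord(109) = 6.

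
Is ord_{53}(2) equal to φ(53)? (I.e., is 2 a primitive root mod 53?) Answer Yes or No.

Yes

φ(53) = 53 − 1 = 52 = 2^2 · 13.
Test 2^(52/q) mod 53 for each prime factor q of 52:
2^26 ≡ 52 (mod 53)  [q = 2: ≢ 1 ✓]
2^4 ≡ 16 (mod 53)  [q = 13: ≢ 1 ✓]
None equal 1, so ord_53(2) = 52: 2 is a primitive root.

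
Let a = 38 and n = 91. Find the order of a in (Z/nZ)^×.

6

The order of 38 must divide φ(91) = φ(7·13) = (7−1)·(13−1) = 6·12 = 72 = 2^3 · 3^2.
Divisors of 72: 1, 2, 3, 4, 6, 8, 9, 12, 18, 24, 36, 72.
Test each divisor d:
38^1 ≡ 38
38^2 ≡ 79
38^3 ≡ 90
38^4 ≡ 53
38^6 ≡ 1
Therefore the multiplicative order of 38 modulo 91 is 6.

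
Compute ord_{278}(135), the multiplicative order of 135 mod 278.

Since 135 ∈ (Z/278Z)^×, its order divides φ(278) = φ(2)·φ(139) = 1·138 = 138 = 2 · 3 · 23.
Divisors of 138: 1, 2, 3, 6, 23, 46, 69, 138.
Test each divisor d:
135^1 ≡ 135
135^2 ≡ 155
135^3 ≡ 75
135^6 ≡ 65
135^23 ≡ 43
135^46 ≡ 181
135^69 ≡ 277
135^138 ≡ 1
The smallest such exponent is 138, so the order of 135 is 138.

138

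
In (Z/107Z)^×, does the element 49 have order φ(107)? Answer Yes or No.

φ(107) = 107 − 1 = 106 = 2 · 53.
An element g generates (Z/107Z)^× iff g^(106/q) ≢ 1 (mod 107) for each prime q ∈ {2, 53}.
49^53 ≡ 1 (mod 107)  [q = 2: ≡ 1 ✗]
49^2 ≡ 47 (mod 107)  [q = 53: ≢ 1 ✓]
Since 49^53 ≡ 1, the order of 49 divides 53 < 106, so 49 is not a primitive root.

No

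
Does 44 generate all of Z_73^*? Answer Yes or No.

Yes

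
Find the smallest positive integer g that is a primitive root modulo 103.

5

φ(103) = 103 − 1 = 102 = 2 · 3 · 17.
g is a primitive root iff g^(102/q) ≢ 1 (mod 103) for each prime q ∈ {2, 3, 17}.
g = 2: 2^51 ≡ 1 — hits 1, so not a primitive root.
g = 3: 3^51 ≡ 102; 3^34 ≡ 1 — hits 1, so not a primitive root.
g = 4: 4^51 ≡ 1 — hits 1, so not a primitive root.
g = 5: 5^51 ≡ 102; 5^34 ≡ 56; 5^6 ≡ 72 — none is 1, so 5 is a primitive root.
The smallest primitive root modulo 103 is 5.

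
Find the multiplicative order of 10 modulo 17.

Since 10 ∈ (Z/17Z)^×, its order divides φ(17) = 17 − 1 = 16 = 2^4.
Divisors of 16: 1, 2, 4, 8, 16.
Test each divisor d:
10^1 ≡ 10 (mod 17)
10^2 ≡ 15 (mod 17)
10^4 ≡ 4 (mod 17)
10^8 ≡ 16 (mod 17)
10^16 ≡ 1 (mod 17) ✓
Hence ord(10) = 16.

16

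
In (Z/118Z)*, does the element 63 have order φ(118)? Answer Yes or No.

No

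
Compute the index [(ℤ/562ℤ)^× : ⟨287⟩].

5

ord(287) | φ(562) = φ(2)·φ(281) = 1·280 = 280 = 2^3 · 5 · 7.
Divisors of 280: 1, 2, 4, 5, 7, 8, 10, 14, 20, 28, 35, 40, 56, 70, 140, 280.
Check 287^d mod 562 for each divisor in increasing order:
287^1 ≡ 287 (mod 562)
287^2 ≡ 317 (mod 562)
287^4 ≡ 453 (mod 562)
287^5 ≡ 189 (mod 562)
287^7 ≡ 341 (mod 562)
287^8 ≡ 79 (mod 562)
287^10 ≡ 315 (mod 562)
287^14 ≡ 509 (mod 562)
287^20 ≡ 313 (mod 562)
287^28 ≡ 561 (mod 562)
287^35 ≡ 221 (mod 562)
287^40 ≡ 181 (mod 562)
287^56 ≡ 1 (mod 562) ✓
So ord_562(287) = 56, hence |⟨287⟩| = 56.
Index = |(Z/562Z)^×| / |⟨287⟩| = 280 / 56 = 5.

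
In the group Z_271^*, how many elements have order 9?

6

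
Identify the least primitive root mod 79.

φ(79) = 79 − 1 = 78 = 2 · 3 · 13.
g is a primitive root iff g^(78/q) ≢ 1 (mod 79) for each prime q ∈ {2, 3, 13}.
g = 2: 2^39 ≡ 1 — hits 1, so not a primitive root.
g = 3: 3^39 ≡ 78; 3^26 ≡ 23; 3^6 ≡ 18 — none is 1, so 3 is a primitive root.
So 3 is the smallest generator of (Z/79Z)^×.

3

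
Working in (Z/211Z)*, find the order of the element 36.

105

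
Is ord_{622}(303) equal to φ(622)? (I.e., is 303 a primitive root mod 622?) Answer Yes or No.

Yes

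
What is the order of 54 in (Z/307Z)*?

51

Since 54 ∈ (Z/307Z)^×, its order divides φ(307) = 307 − 1 = 306 = 2 · 3^2 · 17.
Divisors of 306: 1, 2, 3, 6, 9, 17, 18, 34, 51, 102, 153, 306.
Test each divisor d:
54^1 ≡ 54 (mod 307)
54^2 ≡ 153 (mod 307)
54^3 ≡ 280 (mod 307)
54^6 ≡ 115 (mod 307)
54^9 ≡ 272 (mod 307)
54^17 ≡ 17 (mod 307)
54^18 ≡ 304 (mod 307)
54^34 ≡ 289 (mod 307)
54^51 ≡ 1 (mod 307) ✓
Hence ord(54) = 51.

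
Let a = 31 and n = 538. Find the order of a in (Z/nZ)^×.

268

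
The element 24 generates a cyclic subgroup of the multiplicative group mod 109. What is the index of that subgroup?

1

By Lagrange's theorem, ord_109(24) divides φ(109) = 109 − 1 = 108 = 2^2 · 3^3.
Divisors of 108: 1, 2, 3, 4, 6, 9, 12, 18, 27, 36, 54, 108.
Evaluate successive powers at the divisors of 108:
24^1 ≡ 24 (mod 109)
24^2 ≡ 31 (mod 109)
24^3 ≡ 90 (mod 109)
24^4 ≡ 89 (mod 109)
24^6 ≡ 34 (mod 109)
24^9 ≡ 8 (mod 109)
24^12 ≡ 66 (mod 109)
24^18 ≡ 64 (mod 109)
24^27 ≡ 76 (mod 109)
24^36 ≡ 63 (mod 109)
24^54 ≡ 108 (mod 109)
24^108 ≡ 1 (mod 109) ✓
So ord_109(24) = 108, hence |⟨24⟩| = 108.
Index = |(Z/109Z)^×| / |⟨24⟩| = 108 / 108 = 1.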